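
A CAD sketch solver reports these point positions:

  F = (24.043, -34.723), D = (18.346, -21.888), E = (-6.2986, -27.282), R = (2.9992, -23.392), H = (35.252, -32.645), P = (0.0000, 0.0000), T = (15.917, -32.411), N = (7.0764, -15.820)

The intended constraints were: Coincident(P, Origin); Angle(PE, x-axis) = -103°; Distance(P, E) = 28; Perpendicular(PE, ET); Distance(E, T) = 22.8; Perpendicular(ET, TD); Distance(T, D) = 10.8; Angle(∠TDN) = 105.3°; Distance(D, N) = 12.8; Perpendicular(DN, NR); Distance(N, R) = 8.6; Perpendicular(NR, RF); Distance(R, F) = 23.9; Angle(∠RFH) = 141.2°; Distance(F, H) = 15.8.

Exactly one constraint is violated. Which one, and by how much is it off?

Distance(F, H) = 15.8 — off by 4.40.

P = (0.00, 0.00) ✓; PE at -103.0° ✓; |PE| = 28.00 ✓; ∠(PE, ET) = 90.00° ✓; |ET| = 22.80 ✓; ∠(ET, TD) = 90.00° ✓; |TD| = 10.80 ✓; ∠TDN = 105.3° ✓; |DN| = 12.80 ✓; ∠(DN, NR) = 90.00° ✓; |NR| = 8.600 ✓; ∠(NR, RF) = 90.00° ✓; |RF| = 23.90 ✓; ∠RFH = 141.2° ✓; |FH| = 11.40 ✗.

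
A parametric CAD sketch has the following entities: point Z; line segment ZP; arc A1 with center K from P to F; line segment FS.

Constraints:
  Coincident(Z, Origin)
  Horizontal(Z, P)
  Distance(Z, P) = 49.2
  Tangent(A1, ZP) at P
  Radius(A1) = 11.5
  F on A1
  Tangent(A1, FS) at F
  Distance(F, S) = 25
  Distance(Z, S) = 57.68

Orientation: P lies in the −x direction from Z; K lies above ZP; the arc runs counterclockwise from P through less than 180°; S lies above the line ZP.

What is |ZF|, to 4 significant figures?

40.40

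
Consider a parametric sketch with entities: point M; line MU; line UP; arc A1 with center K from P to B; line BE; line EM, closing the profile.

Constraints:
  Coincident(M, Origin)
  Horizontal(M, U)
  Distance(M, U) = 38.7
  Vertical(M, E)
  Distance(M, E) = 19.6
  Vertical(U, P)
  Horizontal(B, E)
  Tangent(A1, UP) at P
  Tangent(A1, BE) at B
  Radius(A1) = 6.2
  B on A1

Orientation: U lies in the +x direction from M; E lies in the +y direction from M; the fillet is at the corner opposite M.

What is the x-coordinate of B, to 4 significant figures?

32.50

M is at the origin; MU is horizontal with |MU| = 38.7 and U on the +x side, so U = (38.70, 0.000). M and E share the same x with |ME| = 19.6 and E on the +y side, so E = (0.000, 19.60). The virtual corner opposite M is at (38.70, 19.60). Since A1 is tangent to UP there, KP ⟂ UP and since A1 is tangent to BE there, KB ⟂ BE, with radius 6.2, so the center K sits 6.2 in from both sides at K = (32.50, 13.40). That places the tangent points at P = (38.70, 13.40) on UP and B = (32.50, 19.60) on BE. So B.x = 32.50.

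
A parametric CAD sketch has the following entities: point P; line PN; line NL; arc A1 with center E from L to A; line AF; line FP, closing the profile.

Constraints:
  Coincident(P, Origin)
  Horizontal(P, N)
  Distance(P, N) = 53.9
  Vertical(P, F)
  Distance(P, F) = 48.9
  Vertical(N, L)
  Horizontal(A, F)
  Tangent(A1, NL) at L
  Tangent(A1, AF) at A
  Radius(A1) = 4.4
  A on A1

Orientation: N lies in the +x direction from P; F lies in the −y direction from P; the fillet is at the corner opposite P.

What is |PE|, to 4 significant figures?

66.56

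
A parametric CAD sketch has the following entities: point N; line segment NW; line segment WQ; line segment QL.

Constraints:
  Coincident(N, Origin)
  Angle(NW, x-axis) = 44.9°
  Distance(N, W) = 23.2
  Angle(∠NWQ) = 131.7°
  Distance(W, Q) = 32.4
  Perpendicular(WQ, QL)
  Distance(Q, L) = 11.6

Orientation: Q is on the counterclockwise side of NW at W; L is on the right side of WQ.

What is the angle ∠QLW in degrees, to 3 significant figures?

70.3°

N is at the origin; NW runs at 44.9° with length 23.2, so W = 23.2·(cos 44.9°, sin 44.9°) = (16.4, 16.4). ∠NWQ = 131.7°, so WQ runs at 44.9° + (180° − 131.7°) = 93.2° from the x-axis; with |WQ| = 32.4, Q = W + 32.4·(cos 93.2°, sin 93.2°) = (14.6, 48.7). WQ is perpendicular to QL; with |QL| = 11.6 on the right of WQ, L = Q + 11.6·(0.998, 0.0558) = (26.2, 49.4). Then cos ∠QLW = LQ·LW / (|LQ||LW|), giving 70.3°.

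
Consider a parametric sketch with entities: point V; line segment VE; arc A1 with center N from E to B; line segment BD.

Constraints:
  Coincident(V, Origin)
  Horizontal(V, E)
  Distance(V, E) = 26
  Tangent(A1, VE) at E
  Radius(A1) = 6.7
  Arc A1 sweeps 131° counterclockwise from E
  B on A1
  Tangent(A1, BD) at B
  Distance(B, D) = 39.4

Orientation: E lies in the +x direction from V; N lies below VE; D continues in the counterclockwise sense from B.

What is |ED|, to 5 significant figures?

45.820

V is at the origin; VE is horizontal with |VE| = 26.0 and E on the +x side, so E = (26.000, 0.0000). Tangency of A1 to VE means the radius NE is perpendicular to VE, so N = E + (0, -6.7) = (26.000, -6.7000). On A1, E sits at bearing 90° from N; a 131° counterclockwise sweep puts B at bearing 221°, so B = N + 6.7·(cos 221°, sin 221°) = (20.943, -11.096). A1 meets BD tangentially, so NB is at right angles to BD, so BD runs along (−sin 221°, cos 221°); with |BD| = 39.4, D = (46.792, -40.831). Then |ED| = |D − E| = 45.820.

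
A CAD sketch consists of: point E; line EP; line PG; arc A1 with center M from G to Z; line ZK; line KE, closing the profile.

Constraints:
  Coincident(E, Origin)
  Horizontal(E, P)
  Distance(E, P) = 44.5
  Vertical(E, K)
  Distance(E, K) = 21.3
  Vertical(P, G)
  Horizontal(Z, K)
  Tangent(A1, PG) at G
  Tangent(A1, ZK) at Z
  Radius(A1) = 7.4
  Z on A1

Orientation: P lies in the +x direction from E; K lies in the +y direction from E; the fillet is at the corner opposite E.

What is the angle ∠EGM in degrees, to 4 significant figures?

17.35°

E is at the origin; EP is horizontal with |EP| = 44.5 and P on the +x side, so P = (44.50, 0.000). E and K share the same x with |EK| = 21.3 and K on the +y side, so K = (0.000, 21.30). The virtual corner opposite E is at (44.50, 21.30). A1 meets PG tangentially, so MG is at right angles to PG and the tangent condition forces MZ to be normal to ZK, with radius 7.4, so the center M sits 7.4 in from both sides at M = (37.10, 13.90). That places the tangent points at G = (44.50, 13.90) on PG and Z = (37.10, 21.30) on ZK. Then cos ∠EGM = GE·GM / (|GE||GM|), giving 17.35°.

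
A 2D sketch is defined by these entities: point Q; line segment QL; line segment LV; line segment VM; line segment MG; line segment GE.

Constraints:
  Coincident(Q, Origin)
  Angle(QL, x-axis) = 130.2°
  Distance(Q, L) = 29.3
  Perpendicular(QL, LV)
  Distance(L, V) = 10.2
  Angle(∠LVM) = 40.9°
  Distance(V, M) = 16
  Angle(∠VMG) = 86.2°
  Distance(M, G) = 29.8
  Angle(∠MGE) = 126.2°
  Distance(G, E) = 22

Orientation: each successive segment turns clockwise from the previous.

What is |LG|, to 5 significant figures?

23.905

Q is at the origin; QL runs at 130.2° with length 29.3, so L = (-18.912, 22.379). QL ⟂ LV, so LV runs at 40.200°; with |LV| = 10.2, V = (-11.121, 28.963). ∠LVM = 40.9° gives VM at -98.900° from the x-axis; with |VM| = 16.0, M = (-13.597, 13.156). ∠VMG = 86.2° gives MG at 167.30° from the x-axis; with |MG| = 29.8, G = (-42.667, 19.707). Then |LG| = |G − L| = 23.905.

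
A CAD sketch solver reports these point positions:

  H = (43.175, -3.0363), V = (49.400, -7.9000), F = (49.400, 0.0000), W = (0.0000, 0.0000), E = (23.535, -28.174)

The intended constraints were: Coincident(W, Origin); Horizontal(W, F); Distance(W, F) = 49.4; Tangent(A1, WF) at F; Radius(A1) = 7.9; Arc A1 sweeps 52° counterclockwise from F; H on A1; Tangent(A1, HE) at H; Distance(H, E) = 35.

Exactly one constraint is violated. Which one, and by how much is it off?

Distance(H, E) = 35 — off by 3.10.

W = (0.00, 0.00) ✓; W.y = 0.00, F.y = 0.00 ✓; |WF| = 49.40 ✓; ∠(VF, FW) = 90.00° ✓; |VF| = 7.900 ✓; bearing(V→H) − bearing(V→F) = 52.00° ✓; |VH| = 7.900 ✓; ∠(VH, HE) = 90.00° ✓; |HE| = 31.90 ✗.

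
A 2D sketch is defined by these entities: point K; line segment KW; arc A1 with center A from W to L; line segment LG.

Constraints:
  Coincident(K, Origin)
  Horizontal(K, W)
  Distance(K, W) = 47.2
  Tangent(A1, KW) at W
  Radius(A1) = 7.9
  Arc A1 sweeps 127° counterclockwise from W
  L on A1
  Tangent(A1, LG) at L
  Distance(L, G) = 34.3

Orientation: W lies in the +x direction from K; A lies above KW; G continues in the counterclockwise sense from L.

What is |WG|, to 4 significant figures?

42.54

K is at the origin; K and W share the same y with |KW| = 47.2 and W on the +x side, so W = (47.20, 0.000). Since A1 is tangent to KW there, AW ⟂ KW, so A = W + (0, 7.9) = (47.20, 7.900). On A1, W sits at bearing -90° from A; a 127° counterclockwise sweep puts L at bearing 37°, so L = A + 7.9·(cos 37°, sin 37°) = (53.51, 12.65). A1 meets LG tangentially, so AL is at right angles to LG, so LG runs along (−sin 37°, cos 37°); with |LG| = 34.3, G = (32.87, 40.05). Then |WG| = |G − W| = 42.54.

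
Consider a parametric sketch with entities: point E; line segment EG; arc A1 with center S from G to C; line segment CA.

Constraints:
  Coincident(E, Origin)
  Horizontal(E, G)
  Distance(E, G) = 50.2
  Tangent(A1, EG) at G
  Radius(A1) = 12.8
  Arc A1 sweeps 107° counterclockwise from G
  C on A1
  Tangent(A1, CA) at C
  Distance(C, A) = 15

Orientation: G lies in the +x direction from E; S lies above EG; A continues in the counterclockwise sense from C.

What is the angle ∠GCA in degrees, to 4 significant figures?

126.5°

E is at the origin; E and G share the same y with |EG| = 50.2 and G on the +x side, so G = (50.20, 0.000). The tangent condition forces SG to be normal to EG, so S = G + (0, 12.8) = (50.20, 12.80). On A1, G sits at bearing -90° from S; a 107° counterclockwise sweep puts C at bearing 17°, so C = S + 12.8·(cos 17°, sin 17°) = (62.44, 16.54). Since A1 is tangent to CA there, SC ⟂ CA, so CA runs along (−sin 17°, cos 17°); with |CA| = 15.0, A = (58.06, 30.89). Then cos ∠GCA = CG·CA / (|CG||CA|), giving 126.5°.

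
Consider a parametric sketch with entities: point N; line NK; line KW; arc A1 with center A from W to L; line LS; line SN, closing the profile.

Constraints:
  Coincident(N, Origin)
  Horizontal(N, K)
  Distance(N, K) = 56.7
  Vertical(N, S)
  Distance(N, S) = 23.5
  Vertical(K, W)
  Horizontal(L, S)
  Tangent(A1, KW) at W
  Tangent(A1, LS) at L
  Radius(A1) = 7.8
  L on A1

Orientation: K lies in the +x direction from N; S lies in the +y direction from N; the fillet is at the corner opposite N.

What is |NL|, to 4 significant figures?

54.25

N is at the origin; NK is horizontal with |NK| = 56.7 and K on the +x side, so K = (56.70, 0.000). NS is vertical with |NS| = 23.5 and S on the +y side, so S = (0.000, 23.50). The virtual corner opposite N is at (56.70, 23.50). The tangent condition forces AW to be normal to KW and A1 meets LS tangentially, so AL is at right angles to LS, with radius 7.8, so the center A sits 7.8 in from both sides at A = (48.90, 15.70). That places the tangent points at W = (56.70, 15.70) on KW and L = (48.90, 23.50) on LS. Then |NL| = |L − N| = 54.25.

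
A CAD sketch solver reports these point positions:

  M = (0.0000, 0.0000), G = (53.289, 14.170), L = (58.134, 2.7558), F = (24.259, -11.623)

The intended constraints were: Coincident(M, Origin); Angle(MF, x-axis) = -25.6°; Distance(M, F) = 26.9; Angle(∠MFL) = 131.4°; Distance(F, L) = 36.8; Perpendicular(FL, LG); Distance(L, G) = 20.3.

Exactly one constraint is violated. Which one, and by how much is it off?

Distance(L, G) = 20.3 — off by 7.90.

M = (0.00, 0.00) ✓; MF at -25.60° ✓; |MF| = 26.90 ✓; ∠MFL = 131.4° ✓; |FL| = 36.80 ✓; ∠(FL, LG) = 90.00° ✓; |LG| = 12.40 ✗.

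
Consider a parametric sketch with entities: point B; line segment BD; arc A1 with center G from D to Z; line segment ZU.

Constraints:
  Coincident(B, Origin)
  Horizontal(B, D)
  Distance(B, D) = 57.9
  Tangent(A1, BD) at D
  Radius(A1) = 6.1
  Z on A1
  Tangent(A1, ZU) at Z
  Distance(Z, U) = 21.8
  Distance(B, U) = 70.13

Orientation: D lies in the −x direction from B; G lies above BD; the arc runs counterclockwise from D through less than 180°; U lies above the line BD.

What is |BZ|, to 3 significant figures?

53.6

Checks: |GZ| = 6.100 ✓; ∠(GZ, ZU) = 90.00° ✓; |ZU| = 21.80 ✓; |BU| = 70.13 ✓.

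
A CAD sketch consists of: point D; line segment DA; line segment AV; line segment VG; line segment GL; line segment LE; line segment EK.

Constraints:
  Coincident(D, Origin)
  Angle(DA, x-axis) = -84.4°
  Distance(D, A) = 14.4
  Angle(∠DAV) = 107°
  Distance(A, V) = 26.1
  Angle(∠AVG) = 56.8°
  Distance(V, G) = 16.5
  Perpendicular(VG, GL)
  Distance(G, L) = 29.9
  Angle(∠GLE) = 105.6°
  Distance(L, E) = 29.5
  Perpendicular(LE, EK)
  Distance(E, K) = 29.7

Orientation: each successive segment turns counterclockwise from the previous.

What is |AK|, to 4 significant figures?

36.44

D is at the origin; DA runs at -84.4° with length 14.4, so A = (1.405, -14.33). ∠DAV = 107.0° gives AV at -11.40° from the x-axis; with |AV| = 26.1, V = (26.99, -19.49). ∠AVG = 56.8° gives VG at 111.8° from the x-axis; with |VG| = 16.5, G = (20.86, -4.170). VG is perpendicular to GL, so GL runs at -158.2°; with |GL| = 29.9, L = (-6.899, -15.27). ∠GLE = 105.6° gives LE at -83.80° from the x-axis; with |LE| = 29.5, E = (-3.713, -44.60). LE ⟂ EK, so EK runs at 6.200°; with |EK| = 29.7, K = (25.81, -41.39). Then |AK| = |K − A| = 36.44.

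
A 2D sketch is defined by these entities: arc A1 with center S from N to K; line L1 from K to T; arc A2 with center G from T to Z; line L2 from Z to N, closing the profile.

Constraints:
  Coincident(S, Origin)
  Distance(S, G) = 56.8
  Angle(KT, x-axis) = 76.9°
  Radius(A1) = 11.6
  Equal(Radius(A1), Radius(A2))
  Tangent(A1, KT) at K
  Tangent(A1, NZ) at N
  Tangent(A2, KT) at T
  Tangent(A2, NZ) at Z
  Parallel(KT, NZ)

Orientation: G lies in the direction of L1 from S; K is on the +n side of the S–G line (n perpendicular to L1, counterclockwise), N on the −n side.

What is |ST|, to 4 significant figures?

57.97

The slot axis is L1's direction at 76.9°, so u = (cos 76.9°, sin 76.9°) = (0.2267, 0.9740) and n = (−sin 76.9°, cos 76.9°) = (-0.9740, 0.2267). S is at the origin and G lies 56.8 along u from S, so G = 56.8·u = (12.87, 55.32). Tangency of A1 to both parallel lines with radius 11.6 puts K and N at S ± 11.6·n: K = (-11.30, 2.629), N = (11.30, -2.629). Equal radii place T and Z the same way about G: T = G + 11.6·n = (1.576, 57.95), Z = G − 11.6·n = (24.17, 52.69). Then |ST| = |T − S| = 57.97.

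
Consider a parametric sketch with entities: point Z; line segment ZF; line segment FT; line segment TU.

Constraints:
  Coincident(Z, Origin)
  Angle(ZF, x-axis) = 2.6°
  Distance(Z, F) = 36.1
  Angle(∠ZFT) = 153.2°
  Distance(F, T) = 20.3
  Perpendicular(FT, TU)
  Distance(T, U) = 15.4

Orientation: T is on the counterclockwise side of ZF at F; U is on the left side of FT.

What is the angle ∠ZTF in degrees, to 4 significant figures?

17.22°

Z is at the origin; ZF runs at 2.6° with length 36.1, so F = 36.1·(cos 2.6°, sin 2.6°) = (36.06, 1.638). ∠ZFT = 153.2°, so FT runs at 2.6° + (180° − 153.2°) = 29.40° from the x-axis; with |FT| = 20.3, T = F + 20.3·(cos 29.40°, sin 29.40°) = (53.75, 11.60). Then cos ∠ZTF = TZ·TF / (|TZ||TF|), giving 17.22°.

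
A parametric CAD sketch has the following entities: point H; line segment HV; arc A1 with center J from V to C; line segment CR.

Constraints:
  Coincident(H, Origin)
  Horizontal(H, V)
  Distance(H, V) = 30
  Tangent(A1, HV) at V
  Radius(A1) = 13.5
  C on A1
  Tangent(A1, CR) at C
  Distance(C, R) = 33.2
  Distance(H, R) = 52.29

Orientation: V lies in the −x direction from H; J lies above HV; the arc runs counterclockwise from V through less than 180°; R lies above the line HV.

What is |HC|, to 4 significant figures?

22.45

Checks: H = (0.00, 0.00) ✓; |JV| = 13.50 ✓; |JC| = 13.50 ✓; ∠(JC, CR) = 90.00° ✓; |CR| = 33.20 ✓; |HR| = 52.29 ✓.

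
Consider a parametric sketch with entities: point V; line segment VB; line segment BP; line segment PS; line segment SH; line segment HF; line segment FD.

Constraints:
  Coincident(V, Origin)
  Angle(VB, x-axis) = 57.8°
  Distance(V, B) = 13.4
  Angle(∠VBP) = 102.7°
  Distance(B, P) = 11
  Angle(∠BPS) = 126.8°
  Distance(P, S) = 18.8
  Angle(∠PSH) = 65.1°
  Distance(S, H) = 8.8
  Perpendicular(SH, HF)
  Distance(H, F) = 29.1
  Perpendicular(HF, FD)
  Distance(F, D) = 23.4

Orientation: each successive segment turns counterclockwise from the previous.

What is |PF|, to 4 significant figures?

12.08

V is at the origin; VB runs at 57.8° with length 13.4, so B = (7.141, 11.34). ∠VBP = 102.7° gives BP at 135.1° from the x-axis; with |BP| = 11.0, P = (-0.6512, 19.10). ∠BPS = 126.8° gives PS at -171.7° from the x-axis; with |PS| = 18.8, S = (-19.25, 16.39). ∠PSH = 65.1° gives SH at -56.80° from the x-axis; with |SH| = 8.8, H = (-14.44, 9.026). SH is perpendicular to HF, so HF runs at 33.20°; with |HF| = 29.1, F = (9.914, 24.96). Then |PF| = |F − P| = 12.08.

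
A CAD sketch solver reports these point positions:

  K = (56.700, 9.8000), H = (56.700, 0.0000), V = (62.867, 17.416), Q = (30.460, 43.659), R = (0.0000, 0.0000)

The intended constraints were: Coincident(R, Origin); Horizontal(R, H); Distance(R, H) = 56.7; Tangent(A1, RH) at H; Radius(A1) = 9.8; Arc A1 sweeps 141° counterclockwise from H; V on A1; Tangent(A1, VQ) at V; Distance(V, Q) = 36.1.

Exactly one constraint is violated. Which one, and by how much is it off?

Distance(V, Q) = 36.1 — off by 5.60.

R = (0.00, 0.00) ✓; R.y = 0.00, H.y = 0.00 ✓; |RH| = 56.70 ✓; ∠(KH, HR) = 90.00° ✓; |KH| = 9.800 ✓; bearing(K→V) − bearing(K→H) = 141.0° ✓; |KV| = 9.800 ✓; ∠(KV, VQ) = 90.00° ✓; |VQ| = 41.70 ✗.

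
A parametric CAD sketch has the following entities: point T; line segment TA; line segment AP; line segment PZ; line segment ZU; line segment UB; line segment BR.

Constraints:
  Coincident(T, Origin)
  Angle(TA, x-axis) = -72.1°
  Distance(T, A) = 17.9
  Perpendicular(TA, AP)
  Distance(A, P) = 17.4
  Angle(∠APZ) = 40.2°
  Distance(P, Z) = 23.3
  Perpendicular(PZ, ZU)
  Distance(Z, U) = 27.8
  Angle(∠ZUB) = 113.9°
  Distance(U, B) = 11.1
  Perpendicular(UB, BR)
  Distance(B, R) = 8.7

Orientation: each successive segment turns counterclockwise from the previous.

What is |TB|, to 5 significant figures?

36.653

T is at the origin; TA runs at -72.1° with length 17.9, so A = (5.5017, -17.034). TA ⟂ AP, so AP runs at 17.900°; with |AP| = 17.4, P = (22.059, -11.686). ∠APZ = 40.2° gives PZ at 157.70° from the x-axis; with |PZ| = 23.3, Z = (0.50204, -2.8442). PZ is perpendicular to ZU, so ZU runs at -112.30°; with |ZU| = 27.8, U = (-10.047, -28.565). ∠ZUB = 113.9° gives UB at -46.200° from the x-axis; with |UB| = 11.1, B = (-2.3641, -36.577). Then |TB| = |B − T| = 36.653.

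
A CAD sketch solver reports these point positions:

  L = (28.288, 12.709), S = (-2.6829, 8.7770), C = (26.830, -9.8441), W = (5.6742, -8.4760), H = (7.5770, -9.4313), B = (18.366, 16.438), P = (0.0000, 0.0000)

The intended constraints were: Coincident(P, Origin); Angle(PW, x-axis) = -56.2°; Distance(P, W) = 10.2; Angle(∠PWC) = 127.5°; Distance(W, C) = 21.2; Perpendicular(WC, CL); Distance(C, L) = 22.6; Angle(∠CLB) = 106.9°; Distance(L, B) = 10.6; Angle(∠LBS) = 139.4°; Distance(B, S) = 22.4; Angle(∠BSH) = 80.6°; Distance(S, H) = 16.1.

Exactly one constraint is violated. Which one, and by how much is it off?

Distance(S, H) = 16.1 — off by 4.80.

P = (0.00, 0.00) ✓; PW at -56.20° ✓; |PW| = 10.20 ✓; ∠PWC = 127.5° ✓; |WC| = 21.20 ✓; ∠(WC, CL) = 90.00° ✓; |CL| = 22.60 ✓; ∠CLB = 106.9° ✓; |LB| = 10.60 ✓; ∠LBS = 139.4° ✓; |BS| = 22.40 ✓; ∠BSH = 80.60° ✓; |SH| = 20.90 ✗.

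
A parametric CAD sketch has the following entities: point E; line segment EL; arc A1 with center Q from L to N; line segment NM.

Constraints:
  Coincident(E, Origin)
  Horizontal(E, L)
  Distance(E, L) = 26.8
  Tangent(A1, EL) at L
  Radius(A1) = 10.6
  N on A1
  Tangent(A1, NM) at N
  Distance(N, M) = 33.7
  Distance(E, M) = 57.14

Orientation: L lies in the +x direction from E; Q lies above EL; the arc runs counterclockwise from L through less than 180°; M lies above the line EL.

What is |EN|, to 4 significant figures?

39.03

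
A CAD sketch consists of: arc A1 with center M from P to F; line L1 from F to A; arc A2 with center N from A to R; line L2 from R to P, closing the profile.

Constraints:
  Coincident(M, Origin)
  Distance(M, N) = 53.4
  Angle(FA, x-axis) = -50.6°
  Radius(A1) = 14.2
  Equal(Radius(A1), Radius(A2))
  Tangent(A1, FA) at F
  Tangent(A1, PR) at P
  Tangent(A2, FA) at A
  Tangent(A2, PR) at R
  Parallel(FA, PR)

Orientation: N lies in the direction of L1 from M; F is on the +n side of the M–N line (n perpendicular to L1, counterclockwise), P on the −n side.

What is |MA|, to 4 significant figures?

55.26

The slot axis is L1's direction at -50.6°, so u = (cos -50.6°, sin -50.6°) = (0.6347, -0.7727) and n = (−sin -50.6°, cos -50.6°) = (0.7727, 0.6347). M is at the origin and N lies 53.4 along u from M, so N = 53.4·u = (33.89, -41.26). Tangency of A1 to both parallel lines with radius 14.2 puts F and P at M ± 14.2·n: F = (10.97, 9.013), P = (-10.97, -9.013). Equal radii place A and R the same way about N: A = N + 14.2·n = (44.87, -32.25), R = N − 14.2·n = (22.92, -50.28). Then |MA| = |A − M| = 55.26.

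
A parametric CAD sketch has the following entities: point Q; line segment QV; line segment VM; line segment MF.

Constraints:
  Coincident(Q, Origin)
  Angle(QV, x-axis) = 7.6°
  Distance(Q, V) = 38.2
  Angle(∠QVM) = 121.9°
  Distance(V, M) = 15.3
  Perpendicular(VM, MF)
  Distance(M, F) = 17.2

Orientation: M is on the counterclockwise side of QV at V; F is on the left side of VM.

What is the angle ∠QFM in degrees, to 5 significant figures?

113.23°

Q is at the origin; QV runs at 7.6° with length 38.2, so V = 38.2·(cos 7.6°, sin 7.6°) = (37.864, 5.0522). ∠QVM = 121.9°, so VM runs at 7.6° + (180° − 121.9°) = 65.700° from the x-axis; with |VM| = 15.3, M = V + 15.3·(cos 65.700°, sin 65.700°) = (44.161, 18.997). The perpendicularity gives MF at right angles to VM; with |MF| = 17.2 on the left of VM, F = M + 17.2·(-0.91140, 0.41151) = (28.484, 26.075). Then cos ∠QFM = FQ·FM / (|FQ||FM|), giving 113.23°.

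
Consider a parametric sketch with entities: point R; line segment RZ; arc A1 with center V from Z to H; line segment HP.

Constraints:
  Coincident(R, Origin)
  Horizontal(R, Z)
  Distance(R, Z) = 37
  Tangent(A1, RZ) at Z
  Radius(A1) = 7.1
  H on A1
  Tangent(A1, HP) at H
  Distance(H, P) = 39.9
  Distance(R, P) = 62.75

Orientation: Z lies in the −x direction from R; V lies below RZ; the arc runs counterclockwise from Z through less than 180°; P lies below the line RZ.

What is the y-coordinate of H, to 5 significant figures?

-7.6308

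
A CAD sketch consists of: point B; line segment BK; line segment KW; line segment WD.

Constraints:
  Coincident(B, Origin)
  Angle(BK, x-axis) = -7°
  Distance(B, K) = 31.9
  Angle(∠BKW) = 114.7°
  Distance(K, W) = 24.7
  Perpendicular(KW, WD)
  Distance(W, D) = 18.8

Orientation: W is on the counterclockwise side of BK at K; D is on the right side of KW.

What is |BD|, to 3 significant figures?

61.1

B is at the origin; BK runs at -7.0° with length 31.9, so K = 31.9·(cos -7.0°, sin -7.0°) = (31.7, -3.89). ∠BKW = 114.7°, so KW runs at -7.0° + (180° − 114.7°) = 58.3° from the x-axis; with |KW| = 24.7, W = K + 24.7·(cos 58.3°, sin 58.3°) = (44.6, 17.1). KW is perpendicular to WD; with |WD| = 18.8 on the right of KW, D = W + 18.8·(0.851, -0.525) = (60.6, 7.25). Then |BD| = |D − B| = 61.1.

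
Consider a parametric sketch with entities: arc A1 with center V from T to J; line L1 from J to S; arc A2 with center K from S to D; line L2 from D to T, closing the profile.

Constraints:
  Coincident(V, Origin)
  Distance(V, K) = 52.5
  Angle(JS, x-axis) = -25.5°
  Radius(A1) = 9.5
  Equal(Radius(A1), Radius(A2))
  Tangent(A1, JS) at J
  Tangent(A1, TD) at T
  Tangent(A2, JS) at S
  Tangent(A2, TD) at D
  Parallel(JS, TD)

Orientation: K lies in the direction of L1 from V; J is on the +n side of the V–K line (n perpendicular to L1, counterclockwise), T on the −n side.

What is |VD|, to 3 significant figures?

53.4

Tangency of A1 to both parallel lines with radius 9.5 puts J and T at V ± 9.5·n: J = (4.09, 8.57), T = (-4.09, -8.57). Equal radii place S and D the same way about K: S = K + 9.5·n = (51.5, -14.0), D = K − 9.5·n = (43.3, -31.2). Then |VD| = |D − V| = 53.4.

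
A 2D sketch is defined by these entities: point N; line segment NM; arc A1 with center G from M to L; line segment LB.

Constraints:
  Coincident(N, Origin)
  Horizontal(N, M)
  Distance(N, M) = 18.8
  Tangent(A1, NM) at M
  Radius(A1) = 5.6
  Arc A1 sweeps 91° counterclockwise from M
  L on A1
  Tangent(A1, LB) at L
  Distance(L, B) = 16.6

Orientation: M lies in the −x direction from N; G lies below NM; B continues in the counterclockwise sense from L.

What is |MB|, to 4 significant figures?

22.92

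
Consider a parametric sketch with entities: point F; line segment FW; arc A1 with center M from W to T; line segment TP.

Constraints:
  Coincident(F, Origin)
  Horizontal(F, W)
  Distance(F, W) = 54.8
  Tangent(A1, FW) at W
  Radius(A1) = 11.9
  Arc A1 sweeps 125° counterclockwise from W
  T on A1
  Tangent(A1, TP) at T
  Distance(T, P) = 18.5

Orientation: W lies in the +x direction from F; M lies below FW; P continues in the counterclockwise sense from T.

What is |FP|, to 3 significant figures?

65.2

F is at the origin; FW is horizontal with |FW| = 54.8 and W on the +x side, so W = (54.8, 0.00). The tangent condition forces MW to be normal to FW, so M = W + (0, -11.9) = (54.8, -11.9). On A1, W sits at bearing 90° from M; a 125° counterclockwise sweep puts T at bearing 215°, so T = M + 11.9·(cos 215°, sin 215°) = (45.1, -18.7). The tangent condition forces MT to be normal to TP, so TP runs along (−sin 215°, cos 215°); with |TP| = 18.5, P = (55.7, -33.9). Then |FP| = |P − F| = 65.2.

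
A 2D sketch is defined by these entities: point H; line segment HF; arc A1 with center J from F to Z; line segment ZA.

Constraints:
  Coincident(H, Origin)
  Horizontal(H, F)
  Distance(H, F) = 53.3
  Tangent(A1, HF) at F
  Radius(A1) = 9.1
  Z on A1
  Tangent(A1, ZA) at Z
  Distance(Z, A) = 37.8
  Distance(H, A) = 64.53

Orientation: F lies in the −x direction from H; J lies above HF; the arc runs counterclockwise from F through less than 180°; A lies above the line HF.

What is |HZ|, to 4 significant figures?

45.13

Checks: ∠(JF, FH) = 90.00° ✓; |JF| = 9.100 ✓; |JZ| = 9.100 ✓; ∠(JZ, ZA) = 90.00° ✓; |ZA| = 37.80 ✓; |HA| = 64.53 ✓.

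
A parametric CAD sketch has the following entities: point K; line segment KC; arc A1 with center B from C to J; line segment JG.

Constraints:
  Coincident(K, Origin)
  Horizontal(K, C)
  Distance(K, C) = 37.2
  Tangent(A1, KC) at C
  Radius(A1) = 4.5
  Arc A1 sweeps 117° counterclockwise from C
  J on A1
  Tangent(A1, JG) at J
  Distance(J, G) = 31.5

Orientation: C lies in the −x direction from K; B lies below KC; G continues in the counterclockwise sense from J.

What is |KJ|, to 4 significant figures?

41.73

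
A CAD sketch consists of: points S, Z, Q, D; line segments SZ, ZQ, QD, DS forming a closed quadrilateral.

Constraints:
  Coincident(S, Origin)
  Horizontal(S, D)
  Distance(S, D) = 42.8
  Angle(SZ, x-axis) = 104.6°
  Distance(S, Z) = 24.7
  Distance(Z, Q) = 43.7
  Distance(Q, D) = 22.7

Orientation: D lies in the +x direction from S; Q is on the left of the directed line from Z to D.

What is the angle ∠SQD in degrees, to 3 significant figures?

73.2°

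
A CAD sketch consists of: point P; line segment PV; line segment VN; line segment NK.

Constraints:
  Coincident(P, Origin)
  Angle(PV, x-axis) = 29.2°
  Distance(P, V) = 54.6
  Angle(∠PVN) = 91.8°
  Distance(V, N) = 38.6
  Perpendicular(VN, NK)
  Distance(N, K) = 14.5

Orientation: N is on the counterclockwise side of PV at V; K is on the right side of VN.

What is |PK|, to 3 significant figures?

80.0

P is at the origin; PV runs at 29.2° with length 54.6, so V = 54.6·(cos 29.2°, sin 29.2°) = (47.7, 26.6). ∠PVN = 91.8°, so VN runs at 29.2° + (180° − 91.8°) = 117° from the x-axis; with |VN| = 38.6, N = V + 38.6·(cos 117°, sin 117°) = (29.9, 60.9). VN ⟂ NK; with |NK| = 14.5 on the right of VN, K = N + 14.5·(0.888, 0.460) = (42.8, 67.6). Then |PK| = |K − P| = 80.0.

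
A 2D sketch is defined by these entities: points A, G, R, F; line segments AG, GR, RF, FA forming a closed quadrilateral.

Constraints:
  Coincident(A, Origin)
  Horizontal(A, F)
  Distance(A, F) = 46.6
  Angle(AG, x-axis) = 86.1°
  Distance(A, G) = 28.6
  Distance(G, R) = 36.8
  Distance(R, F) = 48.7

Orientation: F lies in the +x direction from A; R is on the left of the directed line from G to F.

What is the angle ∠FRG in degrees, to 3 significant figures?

75.2°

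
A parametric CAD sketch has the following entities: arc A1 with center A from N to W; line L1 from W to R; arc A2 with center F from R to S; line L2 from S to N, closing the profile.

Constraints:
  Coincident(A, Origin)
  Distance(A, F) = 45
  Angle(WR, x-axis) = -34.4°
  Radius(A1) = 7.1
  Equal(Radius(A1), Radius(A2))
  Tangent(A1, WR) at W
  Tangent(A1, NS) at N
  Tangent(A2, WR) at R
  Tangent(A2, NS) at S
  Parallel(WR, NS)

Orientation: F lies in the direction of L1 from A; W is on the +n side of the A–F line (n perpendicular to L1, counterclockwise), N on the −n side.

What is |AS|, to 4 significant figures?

45.56

The slot axis is L1's direction at -34.4°, so u = (cos -34.4°, sin -34.4°) = (0.8251, -0.5650) and n = (−sin -34.4°, cos -34.4°) = (0.5650, 0.8251). A is at the origin and F lies 45.0 along u from A, so F = 45.0·u = (37.13, -25.42). Tangency of A1 to both parallel lines with radius 7.1 puts W and N at A ± 7.1·n: W = (4.011, 5.858), N = (-4.011, -5.858). Equal radii place R and S the same way about F: R = F + 7.1·n = (41.14, -19.57), S = F − 7.1·n = (33.12, -31.28). Then |AS| = |S − A| = 45.56.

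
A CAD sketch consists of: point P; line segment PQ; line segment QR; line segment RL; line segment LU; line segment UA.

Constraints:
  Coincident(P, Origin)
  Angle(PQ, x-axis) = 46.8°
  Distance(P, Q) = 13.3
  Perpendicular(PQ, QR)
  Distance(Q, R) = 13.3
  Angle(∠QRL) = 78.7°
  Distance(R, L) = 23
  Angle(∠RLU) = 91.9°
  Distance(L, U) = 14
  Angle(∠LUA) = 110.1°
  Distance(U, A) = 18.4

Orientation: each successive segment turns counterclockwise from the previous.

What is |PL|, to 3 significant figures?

12.8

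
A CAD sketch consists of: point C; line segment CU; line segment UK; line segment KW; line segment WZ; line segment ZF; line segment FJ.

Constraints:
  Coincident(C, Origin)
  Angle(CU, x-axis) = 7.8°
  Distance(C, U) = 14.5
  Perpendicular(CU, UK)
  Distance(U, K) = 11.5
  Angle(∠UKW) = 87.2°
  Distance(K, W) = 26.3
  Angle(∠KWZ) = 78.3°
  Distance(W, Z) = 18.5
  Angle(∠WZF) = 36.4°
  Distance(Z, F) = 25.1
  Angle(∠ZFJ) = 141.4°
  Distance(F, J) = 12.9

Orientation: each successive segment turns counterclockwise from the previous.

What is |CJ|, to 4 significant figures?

27.99

C is at the origin; CU runs at 7.8° with length 14.5, so U = (14.37, 1.968). CU ⟂ UK, so UK runs at 97.80°; with |UK| = 11.5, K = (12.81, 13.36). ∠UKW = 87.2° gives KW at -169.4° from the x-axis; with |KW| = 26.3, W = (-13.05, 8.524). ∠KWZ = 78.3° gives WZ at -67.70° from the x-axis; with |WZ| = 18.5, Z = (-6.026, -8.593). ∠WZF = 36.4° gives ZF at 75.90° from the x-axis; with |ZF| = 25.1, F = (0.08859, 15.75). ∠ZFJ = 141.4° gives FJ at 114.5° from the x-axis; with |FJ| = 12.9, J = (-5.261, 27.49). Then |CJ| = |J − C| = 27.99.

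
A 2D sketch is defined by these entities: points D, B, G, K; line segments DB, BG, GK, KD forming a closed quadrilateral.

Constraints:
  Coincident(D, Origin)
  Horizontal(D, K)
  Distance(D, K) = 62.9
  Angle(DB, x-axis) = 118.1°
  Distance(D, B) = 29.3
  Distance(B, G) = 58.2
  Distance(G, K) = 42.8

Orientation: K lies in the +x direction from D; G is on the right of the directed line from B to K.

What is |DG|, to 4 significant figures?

30.30

D is at the origin; D and K share the same y with |DK| = 62.9 and K in +x, so K = (62.9, 0). DB runs at 118.1° with |DB| = 29.3, so B = (-13.80, 25.85). G is determined by |BG| = 58.2 and |GK| = 42.8 together: it lies at the intersection of circle(B, 58.2) and circle(K, 42.8). With |BK| = 80.94, the foot of the radical line on BK is 50.08 from B and the perpendicular offset is √(58.2² − 50.08²) = 29.66. Taking the right-of-BK solution: G = (24.19, -18.25).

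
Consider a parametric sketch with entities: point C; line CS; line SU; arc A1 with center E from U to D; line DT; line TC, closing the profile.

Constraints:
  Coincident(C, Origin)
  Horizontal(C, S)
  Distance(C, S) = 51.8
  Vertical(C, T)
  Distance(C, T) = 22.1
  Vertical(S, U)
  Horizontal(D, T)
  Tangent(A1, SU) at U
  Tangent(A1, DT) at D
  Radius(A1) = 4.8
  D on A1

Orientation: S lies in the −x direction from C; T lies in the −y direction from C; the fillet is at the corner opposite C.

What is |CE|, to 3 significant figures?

50.1

C is at the origin; CS is horizontal with |CS| = 51.8 and S on the −x side, so S = (-51.8, 0.00). C and T share the same x with |CT| = 22.1 and T on the −y side, so T = (0.00, -22.1). The virtual corner opposite C is at (-51.8, -22.1). Tangency of A1 to SU means the radius EU is perpendicular to SU and since A1 is tangent to DT there, ED ⟂ DT, with radius 4.8, so the center E sits 4.8 in from both sides at E = (-47.0, -17.3). Then |CE| = |E − C| = 50.1.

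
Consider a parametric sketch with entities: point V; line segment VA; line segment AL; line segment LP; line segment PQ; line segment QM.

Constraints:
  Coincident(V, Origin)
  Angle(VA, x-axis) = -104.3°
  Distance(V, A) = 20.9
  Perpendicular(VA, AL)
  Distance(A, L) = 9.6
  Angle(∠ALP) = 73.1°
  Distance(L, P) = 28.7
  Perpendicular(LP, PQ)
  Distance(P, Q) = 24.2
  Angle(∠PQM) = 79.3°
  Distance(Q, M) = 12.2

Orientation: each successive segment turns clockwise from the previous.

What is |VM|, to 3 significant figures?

19.8

V is at the origin; VA runs at -104.3° with length 20.9, so A = (-5.16, -20.3). The perpendicularity gives AL at right angles to VA, so AL runs at 166°; with |AL| = 9.6, L = (-14.5, -17.9). ∠ALP = 73.1° gives LP at 58.8° from the x-axis; with |LP| = 28.7, P = (0.403, 6.67). LP is perpendicular to PQ, so PQ runs at -31.2°; with |PQ| = 24.2, Q = (21.1, -5.87). ∠PQM = 79.3° gives QM at -132° from the x-axis; with |QM| = 12.2, M = (13.0, -14.9). Then |VM| = |M − V| = 19.8.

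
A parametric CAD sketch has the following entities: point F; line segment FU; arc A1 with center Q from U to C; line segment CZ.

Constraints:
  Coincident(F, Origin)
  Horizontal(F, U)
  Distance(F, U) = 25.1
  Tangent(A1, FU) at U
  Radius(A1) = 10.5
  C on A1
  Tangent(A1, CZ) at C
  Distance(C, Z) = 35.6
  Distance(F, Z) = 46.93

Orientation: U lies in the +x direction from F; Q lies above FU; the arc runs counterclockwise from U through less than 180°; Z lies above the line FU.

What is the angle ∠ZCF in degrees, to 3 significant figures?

79.9°

F is at the origin; FU is horizontal with |FU| = 25.1 and U on the +x side, so U = (25.1, 0.00). Tangency of A1 to FU means the radius QU is perpendicular to FU, so Q = U + (0, 10.5) = (25.1, 10.5). Since QC ⟂ CZ (tangency), |QZ| = √(10.5² + 35.6²) = 37.1 regardless of where C sits on A1. So Z lies on both circle(F, 46.93) and circle(Q, 37.1); the above-FU intersection is Z = (12.2, 45.3). C is the foot of the tangent from Z: C = (33.5, 16.8).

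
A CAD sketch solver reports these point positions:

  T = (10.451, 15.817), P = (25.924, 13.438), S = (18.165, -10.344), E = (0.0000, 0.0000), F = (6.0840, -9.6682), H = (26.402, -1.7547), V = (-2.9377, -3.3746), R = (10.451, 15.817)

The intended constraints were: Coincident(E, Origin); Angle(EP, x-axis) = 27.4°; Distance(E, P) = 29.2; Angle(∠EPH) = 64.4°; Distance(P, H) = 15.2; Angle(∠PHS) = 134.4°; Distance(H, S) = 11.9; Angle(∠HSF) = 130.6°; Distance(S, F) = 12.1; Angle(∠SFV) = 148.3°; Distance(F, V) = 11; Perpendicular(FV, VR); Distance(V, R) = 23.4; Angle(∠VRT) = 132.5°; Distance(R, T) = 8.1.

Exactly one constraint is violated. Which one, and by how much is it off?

Distance(R, T) = 8.1 — off by 8.10.

E = (0.00, 0.00) ✓; EP at 27.40° ✓; |EP| = 29.20 ✓; ∠EPH = 64.40° ✓; |PH| = 15.20 ✓; ∠PHS = 134.4° ✓; |HS| = 11.90 ✓; ∠HSF = 130.6° ✓; |SF| = 12.10 ✓; ∠SFV = 148.3° ✓; |FV| = 11.00 ✓; ∠(FV, VR) = 90.00° ✓; |VR| = 23.40 ✓; ∠VRT = 132.5° ✓; |RT| = 0.000 ✗.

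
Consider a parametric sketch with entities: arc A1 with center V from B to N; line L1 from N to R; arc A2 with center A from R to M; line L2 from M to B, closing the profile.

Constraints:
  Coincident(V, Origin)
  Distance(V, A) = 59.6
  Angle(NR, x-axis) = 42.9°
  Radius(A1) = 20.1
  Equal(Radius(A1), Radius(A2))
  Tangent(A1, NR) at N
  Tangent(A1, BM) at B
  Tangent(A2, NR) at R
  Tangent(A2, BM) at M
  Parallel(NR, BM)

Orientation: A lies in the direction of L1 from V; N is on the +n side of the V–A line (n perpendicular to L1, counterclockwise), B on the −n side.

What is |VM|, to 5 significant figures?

62.898

The slot axis is L1's direction at 42.9°, so u = (cos 42.9°, sin 42.9°) = (0.73254, 0.68072) and n = (−sin 42.9°, cos 42.9°) = (-0.68072, 0.73254). V is at the origin and A lies 59.6 along u from V, so A = 59.6·u = (43.660, 40.571). Tangency of A1 to both parallel lines with radius 20.1 puts N and B at V ± 20.1·n: N = (-13.682, 14.724), B = (13.682, -14.724). Equal radii place R and M the same way about A: R = A + 20.1·n = (29.977, 55.295), M = A − 20.1·n = (57.342, 25.847). Then |VM| = |M − V| = 62.898.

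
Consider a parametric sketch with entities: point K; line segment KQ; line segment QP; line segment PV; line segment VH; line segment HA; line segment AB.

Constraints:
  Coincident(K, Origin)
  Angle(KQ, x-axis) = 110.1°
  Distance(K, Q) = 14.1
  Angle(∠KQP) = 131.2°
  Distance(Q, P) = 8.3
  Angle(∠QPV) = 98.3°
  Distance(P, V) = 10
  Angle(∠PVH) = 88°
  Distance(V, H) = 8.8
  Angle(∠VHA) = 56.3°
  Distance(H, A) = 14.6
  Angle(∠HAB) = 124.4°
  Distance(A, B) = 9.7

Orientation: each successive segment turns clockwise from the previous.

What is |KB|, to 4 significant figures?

30.04

∠VHA = 56.3° gives HA at 123.9° from the x-axis; with |HA| = 14.6, A = (-2.983, 21.02). ∠HAB = 124.4° gives AB at 68.30° from the x-axis; with |AB| = 9.7, B = (0.6031, 30.03). Then |KB| = |B − K| = 30.04.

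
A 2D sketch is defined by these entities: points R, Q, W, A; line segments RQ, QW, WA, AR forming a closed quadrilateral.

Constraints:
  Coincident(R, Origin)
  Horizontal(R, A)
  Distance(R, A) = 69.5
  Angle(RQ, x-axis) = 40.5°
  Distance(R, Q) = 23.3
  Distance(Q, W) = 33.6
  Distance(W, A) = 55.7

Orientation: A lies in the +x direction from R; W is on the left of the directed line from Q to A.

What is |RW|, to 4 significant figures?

56.20

R is at the origin; R and A share the same y with |RA| = 69.5 and A in +x, so A = (69.5, 0). RQ runs at 40.5° with |RQ| = 23.3, so Q = (17.72, 15.13). W is determined by |QW| = 33.6 and |WA| = 55.7 together: it lies at the intersection of circle(Q, 33.6) and circle(A, 55.7). With |QA| = 53.95, the foot of the radical line on QA is 8.683 from Q and the perpendicular offset is √(33.6² − 8.683²) = 32.46. Taking the left-of-QA solution: W = (35.16, 43.85).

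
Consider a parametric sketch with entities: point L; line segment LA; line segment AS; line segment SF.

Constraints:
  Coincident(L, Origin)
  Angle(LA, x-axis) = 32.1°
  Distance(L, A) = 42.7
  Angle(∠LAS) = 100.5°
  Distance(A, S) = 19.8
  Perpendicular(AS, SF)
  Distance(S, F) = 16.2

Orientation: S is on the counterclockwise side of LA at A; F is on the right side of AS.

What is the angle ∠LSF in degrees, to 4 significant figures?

146.7°

L is at the origin; LA runs at 32.1° with length 42.7, so A = 42.7·(cos 32.1°, sin 32.1°) = (36.17, 22.69). ∠LAS = 100.5°, so AS runs at 32.1° + (180° − 100.5°) = 111.6° from the x-axis; with |AS| = 19.8, S = A + 19.8·(cos 111.6°, sin 111.6°) = (28.88, 41.10). The perpendicularity gives SF at right angles to AS; with |SF| = 16.2 on the right of AS, F = S + 16.2·(0.9298, 0.3681) = (43.95, 47.06). Then cos ∠LSF = SL·SF / (|SL||SF|), giving 146.7°.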